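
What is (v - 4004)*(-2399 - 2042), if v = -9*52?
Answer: 19860152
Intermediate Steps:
v = -468
(v - 4004)*(-2399 - 2042) = (-468 - 4004)*(-2399 - 2042) = -4472*(-4441) = 19860152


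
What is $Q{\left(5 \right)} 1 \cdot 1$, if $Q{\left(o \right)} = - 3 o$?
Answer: $-15$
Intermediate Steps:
$Q{\left(5 \right)} 1 \cdot 1 = \left(-3\right) 5 \cdot 1 \cdot 1 = \left(-15\right) 1 \cdot 1 = \left(-15\right) 1 = -15$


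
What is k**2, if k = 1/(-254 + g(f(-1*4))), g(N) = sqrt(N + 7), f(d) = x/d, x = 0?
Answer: (254 - sqrt(7))**(-2) ≈ 1.5828e-5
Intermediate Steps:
f(d) = 0 (f(d) = 0/d = 0)
g(N) = sqrt(7 + N)
k = 1/(-254 + sqrt(7)) (k = 1/(-254 + sqrt(7 + 0)) = 1/(-254 + sqrt(7)) ≈ -0.0039784)
k**2 = (-254/64509 - sqrt(7)/64509)**2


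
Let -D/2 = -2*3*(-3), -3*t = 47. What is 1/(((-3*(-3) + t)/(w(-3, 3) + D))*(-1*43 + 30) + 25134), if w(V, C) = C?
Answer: 99/2488006 ≈ 3.9791e-5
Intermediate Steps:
t = -47/3 (t = -⅓*47 = -47/3 ≈ -15.667)
D = -36 (D = -2*(-2*3)*(-3) = -(-12)*(-3) = -2*18 = -36)
1/(((-3*(-3) + t)/(w(-3, 3) + D))*(-1*43 + 30) + 25134) = 1/(((-3*(-3) - 47/3)/(3 - 36))*(-1*43 + 30) + 25134) = 1/(((9 - 47/3)/(-33))*(-43 + 30) + 25134) = 1/(-20/3*(-1/33)*(-13) + 25134) = 1/((20/99)*(-13) + 25134) = 1/(-260/99 + 25134) = 1/(2488006/99) = 99/2488006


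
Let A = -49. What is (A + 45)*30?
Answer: -120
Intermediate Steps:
(A + 45)*30 = (-49 + 45)*30 = -4*30 = -120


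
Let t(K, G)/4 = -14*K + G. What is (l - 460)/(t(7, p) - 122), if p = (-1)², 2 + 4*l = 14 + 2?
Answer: 913/1020 ≈ 0.89510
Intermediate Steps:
l = 7/2 (l = -½ + (14 + 2)/4 = -½ + (¼)*16 = -½ + 4 = 7/2 ≈ 3.5000)
p = 1
t(K, G) = -56*K + 4*G (t(K, G) = 4*(-14*K + G) = 4*(G - 14*K) = -56*K + 4*G)
(l - 460)/(t(7, p) - 122) = (7/2 - 460)/((-56*7 + 4*1) - 122) = -913/(2*((-392 + 4) - 122)) = -913/(2*(-388 - 122)) = -913/2/(-510) = -913/2*(-1/510) = 913/1020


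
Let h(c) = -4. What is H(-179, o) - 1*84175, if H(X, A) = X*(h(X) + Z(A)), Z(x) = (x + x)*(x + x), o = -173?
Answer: -21512623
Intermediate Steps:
Z(x) = 4*x² (Z(x) = (2*x)*(2*x) = 4*x²)
H(X, A) = X*(-4 + 4*A²)
H(-179, o) - 1*84175 = 4*(-179)*(-1 + (-173)²) - 1*84175 = 4*(-179)*(-1 + 29929) - 84175 = 4*(-179)*29928 - 84175 = -21428448 - 84175 = -21512623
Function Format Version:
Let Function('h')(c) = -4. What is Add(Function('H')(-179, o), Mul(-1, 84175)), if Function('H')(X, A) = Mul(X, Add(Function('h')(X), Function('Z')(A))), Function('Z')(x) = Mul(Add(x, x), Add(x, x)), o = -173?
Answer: -21512623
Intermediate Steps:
Function('Z')(x) = Mul(4, Pow(x, 2)) (Function('Z')(x) = Mul(Mul(2, x), Mul(2, x)) = Mul(4, Pow(x, 2)))
Function('H')(X, A) = Mul(X, Add(-4, Mul(4, Pow(A, 2))))
Add(Function('H')(-179, o), Mul(-1, 84175)) = Add(Mul(4, -179, Add(-1, Pow(-173, 2))), Mul(-1, 84175)) = Add(Mul(4, -179, Add(-1, 29929)), -84175) = Add(Mul(4, -179, 29928), -84175) = Add(-21428448, -84175) = -21512623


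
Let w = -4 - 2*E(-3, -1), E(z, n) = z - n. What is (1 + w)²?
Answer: 1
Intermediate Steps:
w = 0 (w = -4 - 2*(-3 - 1*(-1)) = -4 - 2*(-3 + 1) = -4 - 2*(-2) = -4 + 4 = 0)
(1 + w)² = (1 + 0)² = 1² = 1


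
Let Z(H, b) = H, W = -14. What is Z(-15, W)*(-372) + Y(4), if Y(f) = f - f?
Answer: 5580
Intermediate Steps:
Y(f) = 0
Z(-15, W)*(-372) + Y(4) = -15*(-372) + 0 = 5580 + 0 = 5580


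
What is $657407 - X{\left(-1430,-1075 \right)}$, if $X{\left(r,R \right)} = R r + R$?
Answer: $-878768$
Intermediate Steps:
$X{\left(r,R \right)} = R + R r$
$657407 - X{\left(-1430,-1075 \right)} = 657407 - - 1075 \left(1 - 1430\right) = 657407 - \left(-1075\right) \left(-1429\right) = 657407 - 1536175 = -878768$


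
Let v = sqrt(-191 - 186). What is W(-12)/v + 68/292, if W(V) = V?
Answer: 17/73 + 12*I*sqrt(377)/377 ≈ 0.23288 + 0.61803*I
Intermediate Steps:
v = I*sqrt(377) (v = sqrt(-377) = I*sqrt(377) ≈ 19.417*I)
W(-12)/v + 68/292 = -12*(-I*sqrt(377)/377) + 68/292 = -(-12)*I*sqrt(377)/377 + 68*(1/292) = 12*I*sqrt(377)/377 + 17/73 = 17/73 + 12*I*sqrt(377)/377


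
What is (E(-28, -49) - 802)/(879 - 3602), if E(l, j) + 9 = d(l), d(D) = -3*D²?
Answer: 3163/2723 ≈ 1.1616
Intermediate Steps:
E(l, j) = -9 - 3*l²
(E(-28, -49) - 802)/(879 - 3602) = ((-9 - 3*(-28)²) - 802)/(879 - 3602) = ((-9 - 3*784) - 802)/(-2723) = ((-9 - 2352) - 802)*(-1/2723) = (-2361 - 802)*(-1/2723) = -3163*(-1/2723) = 3163/2723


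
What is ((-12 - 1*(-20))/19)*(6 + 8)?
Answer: 112/19 ≈ 5.8947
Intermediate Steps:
((-12 - 1*(-20))/19)*(6 + 8) = ((-12 + 20)*(1/19))*14 = (8*(1/19))*14 = (8/19)*14 = 112/19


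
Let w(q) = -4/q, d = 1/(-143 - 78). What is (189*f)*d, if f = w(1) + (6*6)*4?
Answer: -26460/221 ≈ -119.73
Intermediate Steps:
d = -1/221 (d = 1/(-221) = -1/221 ≈ -0.0045249)
f = 140 (f = -4/1 + (6*6)*4 = -4*1 + 36*4 = -4 + 144 = 140)
(189*f)*d = (189*140)*(-1/221) = 26460*(-1/221) = -26460/221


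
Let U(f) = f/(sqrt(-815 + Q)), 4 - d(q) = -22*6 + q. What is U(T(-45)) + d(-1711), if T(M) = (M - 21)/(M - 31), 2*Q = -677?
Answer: 1847 - 11*I*sqrt(4614)/29222 ≈ 1847.0 - 0.025569*I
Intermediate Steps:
Q = -677/2 (Q = (1/2)*(-677) = -677/2 ≈ -338.50)
d(q) = 136 - q (d(q) = 4 - (-22*6 + q) = 4 - (-132 + q) = 4 + (132 - q) = 136 - q)
T(M) = (-21 + M)/(-31 + M)
U(f) = -I*f*sqrt(4614)/2307 (U(f) = f/(sqrt(-815 - 677/2)) = f/(sqrt(-2307/2)) = f/((I*sqrt(4614)/2)) = f*(-I*sqrt(4614)/2307) = -I*f*sqrt(4614)/2307)
U(T(-45)) + d(-1711) = -I*(-21 - 45)/(-31 - 45)*sqrt(4614)/2307 + (136 - 1*(-1711)) = -I*-66/(-76)*sqrt(4614)/2307 + (136 + 1711) = -I*(-1/76*(-66))*sqrt(4614)/2307 + 1847 = -1/2307*I*33/38*sqrt(4614) + 1847 = -11*I*sqrt(4614)/29222 + 1847 = 1847 - 11*I*sqrt(4614)/29222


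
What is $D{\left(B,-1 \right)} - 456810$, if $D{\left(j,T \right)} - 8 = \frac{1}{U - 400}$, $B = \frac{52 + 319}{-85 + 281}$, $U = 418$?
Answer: $- \frac{8222435}{18} \approx -4.568 \cdot 10^{5}$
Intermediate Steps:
$B = \frac{53}{28}$ ($B = \frac{371}{196} = 371 \cdot \frac{1}{196} = \frac{53}{28} \approx 1.8929$)
$D{\left(j,T \right)} = \frac{145}{18}$ ($D{\left(j,T \right)} = 8 + \frac{1}{418 - 400} = 8 + \frac{1}{18} = \frac{145}{18}$)
$D{\left(B,-1 \right)} - 456810 = \frac{145}{18} - 456810 = - \frac{8222435}{18}$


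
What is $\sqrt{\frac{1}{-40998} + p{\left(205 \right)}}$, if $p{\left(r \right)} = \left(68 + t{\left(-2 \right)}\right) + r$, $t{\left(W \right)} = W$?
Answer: $\frac{\sqrt{455506516086}}{40998} \approx 16.462$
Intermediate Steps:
$p{\left(r \right)} = 66 + r$ ($p{\left(r \right)} = \left(68 - 2\right) + r = 66 + r$)
$\sqrt{\frac{1}{-40998} + p{\left(205 \right)}} = \sqrt{\frac{1}{-40998} + \left(66 + 205\right)} = \sqrt{- \frac{1}{40998} + 271} = \sqrt{\frac{11110457}{40998}} = \frac{\sqrt{455506516086}}{40998}$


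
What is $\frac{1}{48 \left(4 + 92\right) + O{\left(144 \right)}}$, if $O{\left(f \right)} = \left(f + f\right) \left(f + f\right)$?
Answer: $\frac{1}{87552} \approx 1.1422 \cdot 10^{-5}$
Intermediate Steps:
$O{\left(f \right)} = 4 f^{2}$ ($O{\left(f \right)} = 2 f 2 f = 4 f^{2}$)
$\frac{1}{48 \left(4 + 92\right) + O{\left(144 \right)}} = \frac{1}{48 \left(4 + 92\right) + 4 \cdot 144^{2}} = \frac{1}{48 \cdot 96 + 4 \cdot 20736} = \frac{1}{4608 + 82944} = \frac{1}{87552}$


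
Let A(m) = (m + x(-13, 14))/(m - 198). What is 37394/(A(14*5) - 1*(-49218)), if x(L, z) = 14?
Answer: 1196608/1574955 ≈ 0.75977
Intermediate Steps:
A(m) = (14 + m)/(-198 + m) (A(m) = (m + 14)/(m - 198) = (14 + m)/(-198 + m))
37394/(A(14*5) - 1*(-49218)) = 37394/((14 + 14*5)/(-198 + 14*5) - 1*(-49218)) = 37394/((14 + 70)/(-198 + 70) + 49218) = 37394/(84/(-128) + 49218) = 37394/(-1/128*84 + 49218) = 37394/(-21/32 + 49218) = 37394/(1574955/32) = 37394*(32/1574955) = 1196608/1574955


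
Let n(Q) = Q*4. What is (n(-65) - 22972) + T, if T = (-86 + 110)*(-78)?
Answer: -25104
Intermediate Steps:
n(Q) = 4*Q
T = -1872 (T = 24*(-78) = -1872)
(n(-65) - 22972) + T = (4*(-65) - 22972) - 1872 = (-260 - 22972) - 1872 = -23232 - 1872 = -25104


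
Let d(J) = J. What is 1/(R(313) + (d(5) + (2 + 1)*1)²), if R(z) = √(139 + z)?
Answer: 16/911 - √113/1822 ≈ 0.011729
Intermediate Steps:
1/(R(313) + (d(5) + (2 + 1)*1)²) = 1/(√(139 + 313) + (5 + (2 + 1)*1)²) = 1/(√452 + (5 + 3*1)²) = 1/(2*√113 + (5 + 3)²) = 1/(2*√113 + 8²) = 1/(2*√113 + 64) = 1/(64 + 2*√113)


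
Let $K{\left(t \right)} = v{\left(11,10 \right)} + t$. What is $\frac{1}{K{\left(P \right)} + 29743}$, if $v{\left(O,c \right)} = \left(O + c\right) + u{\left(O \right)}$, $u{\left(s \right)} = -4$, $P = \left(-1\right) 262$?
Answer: $\frac{1}{29498} \approx 3.3901 \cdot 10^{-5}$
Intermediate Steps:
$P = -262$
$v{\left(O,c \right)} = -4 + O + c$ ($v{\left(O,c \right)} = \left(O + c\right) - 4 = -4 + O + c$)
$K{\left(t \right)} = 17 + t$ ($K{\left(t \right)} = \left(-4 + 11 + 10\right) + t = 17 + t$)
$\frac{1}{K{\left(P \right)} + 29743} = \frac{1}{\left(17 - 262\right) + 29743} = \frac{1}{-245 + 29743} = \frac{1}{29498}$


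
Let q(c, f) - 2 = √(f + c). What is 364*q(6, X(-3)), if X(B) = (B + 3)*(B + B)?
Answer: 728 + 364*√6 ≈ 1619.6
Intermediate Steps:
X(B) = 2*B*(3 + B) (X(B) = (3 + B)*(2*B) = 2*B*(3 + B))
q(c, f) = 2 + √(c + f) (q(c, f) = 2 + √(f + c) = 2 + √(c + f))
364*q(6, X(-3)) = 364*(2 + √(6 + 2*(-3)*(3 - 3))) = 364*(2 + √(6 + 2*(-3)*0)) = 364*(2 + √(6 + 0)) = 364*(2 + √6) = 728 + 364*√6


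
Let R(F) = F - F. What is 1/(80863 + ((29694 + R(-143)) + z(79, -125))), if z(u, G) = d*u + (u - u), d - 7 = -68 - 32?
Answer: 1/103210 ≈ 9.6890e-6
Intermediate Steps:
R(F) = 0
d = -93 (d = 7 + (-68 - 32) = 7 - 100 = -93)
z(u, G) = -93*u (z(u, G) = -93*u + (u - u) = -93*u + 0 = -93*u)
1/(80863 + ((29694 + R(-143)) + z(79, -125))) = 1/(80863 + ((29694 + 0) - 93*79)) = 1/(80863 + (29694 - 7347)) = 1/(80863 + 22347) = 1/103210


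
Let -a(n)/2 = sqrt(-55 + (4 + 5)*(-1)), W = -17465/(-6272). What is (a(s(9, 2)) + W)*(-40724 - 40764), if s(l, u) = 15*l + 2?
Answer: -12707035/56 + 1303808*I ≈ -2.2691e+5 + 1.3038e+6*I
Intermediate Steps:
W = 2495/896 (W = -17465*(-1/6272) = 2495/896 ≈ 2.7846)
s(l, u) = 2 + 15*l
a(n) = -16*I (a(n) = -2*sqrt(-55 + (4 + 5)*(-1)) = -2*sqrt(-55 + 9*(-1)) = -2*sqrt(-55 - 9) = -16*I)
(a(s(9, 2)) + W)*(-40724 - 40764) = (-16*I + 2495/896)*(-40724 - 40764) = (2495/896 - 16*I)*(-81488) = -12707035/56 + 1303808*I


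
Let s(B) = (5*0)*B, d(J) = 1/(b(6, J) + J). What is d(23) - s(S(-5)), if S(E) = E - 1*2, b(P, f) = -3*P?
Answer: ⅕ ≈ 0.20000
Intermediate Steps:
S(E) = -2 + E (S(E) = E - 2 = -2 + E)
d(J) = 1/(-18 + J) (d(J) = 1/(-3*6 + J) = 1/(-18 + J))
s(B) = 0 (s(B) = 0*B = 0)
d(23) - s(S(-5)) = 1/(-18 + 23) - 1*0 = 1/5 + 0 = ⅕ + 0 = ⅕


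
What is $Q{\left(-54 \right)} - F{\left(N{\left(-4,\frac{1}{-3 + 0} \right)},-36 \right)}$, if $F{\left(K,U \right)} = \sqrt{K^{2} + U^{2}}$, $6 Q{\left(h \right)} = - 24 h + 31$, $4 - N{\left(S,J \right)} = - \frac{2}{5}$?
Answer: $\frac{1327}{6} - \frac{2 \sqrt{8221}}{5} \approx 184.9$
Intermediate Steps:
$N{\left(S,J \right)} = \frac{22}{5}$ ($N{\left(S,J \right)} = 4 - - \frac{2}{5} = 4 + \frac{2}{5} = \frac{22}{5}$)
$Q{\left(h \right)} = \frac{31}{6} - 4 h$ ($Q{\left(h \right)} = \frac{- 24 h + 31}{6} = \frac{31 - 24 h}{6} = \frac{31}{6} - 4 h$)
$Q{\left(-54 \right)} - F{\left(N{\left(-4,\frac{1}{-3 + 0} \right)},-36 \right)} = \left(\frac{31}{6} - -216\right) - \sqrt{\left(\frac{22}{5}\right)^{2} + \left(-36\right)^{2}} = \left(\frac{31}{6} + 216\right) - \sqrt{\frac{484}{25} + 1296} = \frac{1327}{6} - \sqrt{\frac{32884}{25}} = \frac{1327}{6} - \frac{2 \sqrt{8221}}{5}$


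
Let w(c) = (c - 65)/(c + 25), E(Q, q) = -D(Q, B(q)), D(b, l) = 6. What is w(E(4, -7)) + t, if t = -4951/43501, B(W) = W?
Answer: -3182640/826519 ≈ -3.8507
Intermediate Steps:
E(Q, q) = -6 (E(Q, q) = -1*6 = -6)
w(c) = (-65 + c)/(25 + c)
t = -4951/43501 (t = -4951*1/43501 = -4951/43501 ≈ -0.11381)
w(E(4, -7)) + t = (-65 - 6)/(25 - 6) - 4951/43501 = -71/19 - 4951/43501 = -3182640/826519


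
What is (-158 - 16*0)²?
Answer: 24964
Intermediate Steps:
(-158 - 16*0)² = (-158 + 0)² = (-158)² = 24964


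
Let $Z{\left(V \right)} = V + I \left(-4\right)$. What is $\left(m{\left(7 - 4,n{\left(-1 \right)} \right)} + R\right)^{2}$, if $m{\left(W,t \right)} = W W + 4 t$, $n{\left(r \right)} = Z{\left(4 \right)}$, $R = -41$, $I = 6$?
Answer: $12544$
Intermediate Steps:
$Z{\left(V \right)} = -24 + V$ ($Z{\left(V \right)} = V + 6 \left(-4\right) = V - 24 = -24 + V$)
$n{\left(r \right)} = -20$ ($n{\left(r \right)} = -24 + 4 = -20$)
$m{\left(W,t \right)} = W^{2} + 4 t$
$\left(m{\left(7 - 4,n{\left(-1 \right)} \right)} + R\right)^{2} = \left(\left(\left(7 - 4\right)^{2} + 4 \left(-20\right)\right) - 41\right)^{2} = \left(\left(\left(7 - 4\right)^{2} - 80\right) - 41\right)^{2} = \left(\left(3^{2} - 80\right) - 41\right)^{2} = \left(\left(9 - 80\right) - 41\right)^{2} = \left(-71 - 41\right)^{2} = \left(-112\right)^{2} = 12544$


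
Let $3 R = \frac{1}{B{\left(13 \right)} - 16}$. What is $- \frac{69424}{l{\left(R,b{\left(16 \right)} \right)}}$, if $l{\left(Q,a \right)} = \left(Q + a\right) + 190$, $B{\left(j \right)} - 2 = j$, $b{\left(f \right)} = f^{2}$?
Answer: $- \frac{208272}{1337} \approx -155.78$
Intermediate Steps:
$B{\left(j \right)} = 2 + j$
$R = - \frac{1}{3}$ ($R = \frac{1}{3 \left(\left(2 + 13\right) - 16\right)} = \frac{1}{3 \left(15 - 16\right)} = \frac{1}{3 \left(-1\right)} = \frac{1}{3} \left(-1\right) = - \frac{1}{3} \approx -0.33333$)
$l{\left(Q,a \right)} = 190 + Q + a$
$- \frac{69424}{l{\left(R,b{\left(16 \right)} \right)}} = - \frac{69424}{190 - \frac{1}{3} + 16^{2}} = - \frac{69424}{190 - \frac{1}{3} + 256} = - \frac{69424}{\frac{1337}{3}} = \left(-69424\right) \frac{3}{1337} = - \frac{208272}{1337}$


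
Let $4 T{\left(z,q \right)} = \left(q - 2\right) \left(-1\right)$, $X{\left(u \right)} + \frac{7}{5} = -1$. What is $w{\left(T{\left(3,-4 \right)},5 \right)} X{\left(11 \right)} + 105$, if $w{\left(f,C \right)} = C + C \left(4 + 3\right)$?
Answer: $9$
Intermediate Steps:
$X{\left(u \right)} = - \frac{12}{5}$ ($X{\left(u \right)} = - \frac{7}{5} - 1 = - \frac{12}{5}$)
$T{\left(z,q \right)} = \frac{1}{2} - \frac{q}{4}$ ($T{\left(z,q \right)} = \frac{\left(q - 2\right) \left(-1\right)}{4} = \frac{\left(-2 + q\right) \left(-1\right)}{4} = \frac{2 - q}{4} = \frac{1}{2} - \frac{q}{4}$)
$w{\left(f,C \right)} = 8 C$ ($w{\left(f,C \right)} = C + C 7 = C + 7 C = 8 C$)
$w{\left(T{\left(3,-4 \right)},5 \right)} X{\left(11 \right)} + 105 = 8 \cdot 5 \left(- \frac{12}{5}\right) + 105 = 40 \left(- \frac{12}{5}\right) + 105 = -96 + 105 = 9$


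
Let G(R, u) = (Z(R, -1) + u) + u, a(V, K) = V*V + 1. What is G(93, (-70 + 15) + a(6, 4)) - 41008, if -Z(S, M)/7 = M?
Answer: -41037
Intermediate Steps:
Z(S, M) = -7*M
a(V, K) = 1 + V² (a(V, K) = V² + 1 = 1 + V²)
G(R, u) = 7 + 2*u (G(R, u) = (-7*(-1) + u) + u = (7 + u) + u = 7 + 2*u)
G(93, (-70 + 15) + a(6, 4)) - 41008 = (7 + 2*((-70 + 15) + (1 + 6²))) - 41008 = (7 + 2*(-55 + (1 + 36))) - 41008 = (7 + 2*(-55 + 37)) - 41008 = (7 + 2*(-18)) - 41008 = (7 - 36) - 41008 = -29 - 41008 = -41037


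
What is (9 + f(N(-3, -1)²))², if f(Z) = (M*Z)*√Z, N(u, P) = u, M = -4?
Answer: 9801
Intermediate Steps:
f(Z) = -4*Z^(3/2) (f(Z) = (-4*Z)*√Z = -4*Z^(3/2))
(9 + f(N(-3, -1)²))² = (9 - 4*((-3)²)^(3/2))² = (9 - 4*9^(3/2))² = (9 - 4*27)² = (9 - 108)² = (-99)² = 9801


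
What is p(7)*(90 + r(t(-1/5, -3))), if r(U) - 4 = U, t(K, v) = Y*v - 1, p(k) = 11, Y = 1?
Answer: 990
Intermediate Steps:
t(K, v) = -1 + v (t(K, v) = 1*v - 1 = v - 1 = -1 + v)
r(U) = 4 + U
p(7)*(90 + r(t(-1/5, -3))) = 11*(90 + (4 + (-1 - 3))) = 11*(90 + (4 - 4)) = 11*(90 + 0) = 11*90 = 990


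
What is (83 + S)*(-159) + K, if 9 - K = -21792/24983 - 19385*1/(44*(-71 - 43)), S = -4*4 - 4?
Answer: -1254524784607/125314728 ≈ -10011.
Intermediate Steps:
S = -20 (S = -16 - 4 = -20)
K = 752845769/125314728 (K = 9 - (-21792/24983 - 19385*1/(44*(-71 - 43))) = 9 - (-21792*1/24983 - 19385/((-114*44))) = 9 - (-21792/24983 - 19385/(-5016)) = 9 - (-21792/24983 - 19385*(-1/5016)) = 9 - (-21792/24983 + 19385/5016) = 9 - 1*374986783/125314728 = 9 - 374986783/125314728 = 752845769/125314728 ≈ 6.0076)
(83 + S)*(-159) + K = (83 - 20)*(-159) + 752845769/125314728 = 63*(-159) + 752845769/125314728 = -10017 + 752845769/125314728 = -1254524784607/125314728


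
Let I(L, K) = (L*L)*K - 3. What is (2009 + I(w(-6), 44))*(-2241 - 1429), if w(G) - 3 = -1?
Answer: -8007940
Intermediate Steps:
w(G) = 2 (w(G) = 3 - 1 = 2)
I(L, K) = -3 + K*L² (I(L, K) = L²*K - 3 = K*L² - 3 = -3 + K*L²)
(2009 + I(w(-6), 44))*(-2241 - 1429) = (2009 + (-3 + 44*2²))*(-2241 - 1429) = (2009 + (-3 + 44*4))*(-3670) = (2009 + (-3 + 176))*(-3670) = (2009 + 173)*(-3670) = 2182*(-3670) = -8007940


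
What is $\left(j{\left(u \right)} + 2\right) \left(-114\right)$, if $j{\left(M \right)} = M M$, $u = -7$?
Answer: $-5814$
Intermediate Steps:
$j{\left(M \right)} = M^{2}$
$\left(j{\left(u \right)} + 2\right) \left(-114\right) = \left(\left(-7\right)^{2} + 2\right) \left(-114\right) = \left(49 + 2\right) \left(-114\right) = 51 \left(-114\right) = -5814$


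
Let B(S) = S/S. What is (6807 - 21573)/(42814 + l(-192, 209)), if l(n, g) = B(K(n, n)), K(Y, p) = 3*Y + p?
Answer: -14766/42815 ≈ -0.34488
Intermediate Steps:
K(Y, p) = p + 3*Y
B(S) = 1
l(n, g) = 1
(6807 - 21573)/(42814 + l(-192, 209)) = (6807 - 21573)/(42814 + 1) = -14766/42815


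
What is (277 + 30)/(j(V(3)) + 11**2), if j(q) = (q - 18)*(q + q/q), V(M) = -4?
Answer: 307/187 ≈ 1.6417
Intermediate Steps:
j(q) = (1 + q)*(-18 + q) (j(q) = (-18 + q)*(q + 1) = (-18 + q)*(1 + q) = (1 + q)*(-18 + q))
(277 + 30)/(j(V(3)) + 11**2) = (277 + 30)/((-18 + (-4)**2 - 17*(-4)) + 11**2) = 307/((-18 + 16 + 68) + 121) = 307/(66 + 121) = 307/187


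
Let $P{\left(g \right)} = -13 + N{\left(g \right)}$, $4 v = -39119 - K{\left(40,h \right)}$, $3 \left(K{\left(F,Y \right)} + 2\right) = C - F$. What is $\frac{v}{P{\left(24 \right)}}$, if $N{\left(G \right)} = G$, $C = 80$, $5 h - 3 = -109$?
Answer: $- \frac{117391}{132} \approx -889.33$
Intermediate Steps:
$h = - \frac{106}{5}$ ($h = \frac{3}{5} + \frac{1}{5} \left(-109\right) = \frac{3}{5} - \frac{109}{5} = - \frac{106}{5} \approx -21.2$)
$K{\left(F,Y \right)} = \frac{74}{3} - \frac{F}{3}$ ($K{\left(F,Y \right)} = -2 + \frac{80 - F}{3} = -2 - \left(- \frac{80}{3} + \frac{F}{3}\right) = \frac{74}{3} - \frac{F}{3}$)
$v = - \frac{117391}{12}$ ($v = \frac{-39119 - \left(\frac{74}{3} - \frac{40}{3}\right)}{4} = \frac{-39119 - \frac{34}{3}}{4} = \frac{1}{4} \left(- \frac{117391}{3}\right) = - \frac{117391}{12} \approx -9782.6$)
$P{\left(g \right)} = -13 + g$
$\frac{v}{P{\left(24 \right)}} = - \frac{117391}{12 \left(-13 + 24\right)} = - \frac{117391}{12 \cdot 11} = \left(- \frac{117391}{12}\right) \frac{1}{11} = - \frac{117391}{132}$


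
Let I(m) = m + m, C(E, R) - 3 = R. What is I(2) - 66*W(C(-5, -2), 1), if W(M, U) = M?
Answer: -62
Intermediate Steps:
C(E, R) = 3 + R
I(m) = 2*m
I(2) - 66*W(C(-5, -2), 1) = 2*2 - 66*(3 - 2) = 4 - 66*1 = 4 - 66 = -62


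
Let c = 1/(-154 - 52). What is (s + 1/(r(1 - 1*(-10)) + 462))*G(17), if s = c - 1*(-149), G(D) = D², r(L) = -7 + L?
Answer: 1033402154/23999 ≈ 43060.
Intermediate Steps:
c = -1/206 (c = 1/(-206) = -1/206 ≈ -0.0048544)
s = 30693/206 (s = -1/206 - 1*(-149) = -1/206 + 149 = 30693/206 ≈ 149.00)
(s + 1/(r(1 - 1*(-10)) + 462))*G(17) = (30693/206 + 1/((-7 + (1 - 1*(-10))) + 462))*17² = (30693/206 + 1/((-7 + (1 + 10)) + 462))*289 = (30693/206 + 1/((-7 + 11) + 462))*289 = (30693/206 + 1/(4 + 462))*289 = (30693/206 + 1/466)*289 = (3575786/23999)*289 = 1033402154/23999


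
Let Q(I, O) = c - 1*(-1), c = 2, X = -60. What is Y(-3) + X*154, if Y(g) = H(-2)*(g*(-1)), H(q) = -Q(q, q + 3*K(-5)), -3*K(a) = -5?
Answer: -9249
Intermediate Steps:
K(a) = 5/3 (K(a) = -⅓*(-5) = 5/3)
Q(I, O) = 3 (Q(I, O) = 2 - 1*(-1) = 2 + 1 = 3)
H(q) = -3 (H(q) = -1*3 = -3)
Y(g) = 3*g (Y(g) = -3*g*(-1) = -(-3)*g = 3*g)
Y(-3) + X*154 = 3*(-3) - 60*154 = -9 - 9240 = -9249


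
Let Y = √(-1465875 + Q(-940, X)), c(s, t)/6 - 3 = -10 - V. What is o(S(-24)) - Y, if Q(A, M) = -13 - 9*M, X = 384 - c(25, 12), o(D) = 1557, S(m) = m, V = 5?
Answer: 1557 - 38*I*√1018 ≈ 1557.0 - 1212.4*I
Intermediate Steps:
c(s, t) = -72 (c(s, t) = 18 + 6*(-10 - 1*5) = 18 + 6*(-10 - 5) = 18 + 6*(-15) = 18 - 90 = -72)
X = 456 (X = 384 - 1*(-72) = 384 + 72 = 456)
Y = 38*I*√1018 (Y = √(-1465875 + (-13 - 9*456)) = √(-1465875 + (-13 - 4104)) = √(-1465875 - 4117) = √(-1469992) = 38*I*√1018 ≈ 1212.4*I)
o(S(-24)) - Y = 1557 - 38*I*√1018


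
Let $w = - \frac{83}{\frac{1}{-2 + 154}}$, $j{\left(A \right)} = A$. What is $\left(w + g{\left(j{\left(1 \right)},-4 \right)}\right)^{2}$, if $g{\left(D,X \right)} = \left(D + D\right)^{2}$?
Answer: $159062544$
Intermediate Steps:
$g{\left(D,X \right)} = 4 D^{2}$ ($g{\left(D,X \right)} = \left(2 D\right)^{2} = 4 D^{2}$)
$w = -12616$ ($w = - \frac{83}{\frac{1}{152}} = - 83 \frac{1}{\frac{1}{152}} = \left(-83\right) 152 = -12616$)
$\left(w + g{\left(j{\left(1 \right)},-4 \right)}\right)^{2} = \left(-12616 + 4 \cdot 1^{2}\right)^{2} = \left(-12616 + 4 \cdot 1\right)^{2} = \left(-12616 + 4\right)^{2} = \left(-12612\right)^{2} = 159062544$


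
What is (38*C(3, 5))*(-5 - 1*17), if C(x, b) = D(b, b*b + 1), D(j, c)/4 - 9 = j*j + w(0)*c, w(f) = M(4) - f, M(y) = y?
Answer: -461472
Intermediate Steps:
w(f) = 4 - f
D(j, c) = 36 + 4*j² + 16*c (D(j, c) = 36 + 4*(j*j + (4 - 1*0)*c) = 36 + 4*(j² + (4 + 0)*c) = 36 + 4*(j² + 4*c) = 36 + (4*j² + 16*c) = 36 + 4*j² + 16*c)
C(x, b) = 52 + 20*b² (C(x, b) = 36 + 4*b² + 16*(b*b + 1) = 36 + 4*b² + 16*(b² + 1) = 36 + 4*b² + 16*(1 + b²) = 36 + 4*b² + (16 + 16*b²) = 52 + 20*b²)
(38*C(3, 5))*(-5 - 1*17) = (38*(52 + 20*5²))*(-5 - 1*17) = (38*(52 + 20*25))*(-5 - 17) = (38*(52 + 500))*(-22) = (38*552)*(-22) = 20976*(-22) = -461472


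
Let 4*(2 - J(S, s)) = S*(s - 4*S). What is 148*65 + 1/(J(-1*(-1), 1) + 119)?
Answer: 4684944/487 ≈ 9620.0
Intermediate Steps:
J(S, s) = 2 - S*(s - 4*S)/4
148*65 + 1/(J(-1*(-1), 1) + 119) = 148*65 + 1/((2 + (-1*(-1))² - ¼*(-1*(-1))*1) + 119) = 9620 + 1/((2 + 1² - ¼*1*1) + 119) = 9620 + 1/((2 + 1 - ¼) + 119) = 9620 + 1/(11/4 + 119) = 9620 + 1/(487/4) = 9620 + 4/487 = 4684944/487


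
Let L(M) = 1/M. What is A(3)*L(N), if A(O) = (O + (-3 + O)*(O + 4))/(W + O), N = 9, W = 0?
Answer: ⅑ ≈ 0.11111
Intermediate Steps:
A(O) = (O + (-3 + O)*(4 + O))/O (A(O) = (O + (-3 + O)*(O + 4))/(0 + O) = (O + (-3 + O)*(4 + O))/O)
A(3)*L(N) = (2 + 3 - 12/3)/9 = (2 + 3 - 12*⅓)*(⅑) = (2 + 3 - 4)*(⅑) = 1*(⅑) = ⅑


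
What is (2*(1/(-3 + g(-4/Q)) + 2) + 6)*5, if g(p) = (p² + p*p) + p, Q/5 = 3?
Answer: 32900/703 ≈ 46.799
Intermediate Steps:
Q = 15 (Q = 5*3 = 15)
g(p) = p + 2*p² (g(p) = (p² + p²) + p = 2*p² + p = p + 2*p²)
(2*(1/(-3 + g(-4/Q)) + 2) + 6)*5 = (2*(1/(-3 + (-4/15)*(1 + 2*(-4/15))) + 2) + 6)*5 = (2*(1/(-3 + (-4*1/15)*(1 + 2*(-4*1/15))) + 2) + 6)*5 = (2*(1/(-3 - 4*(1 + 2*(-4/15))/15) + 2) + 6)*5 = (2*(1/(-3 - 4*(1 - 8/15)/15) + 2) + 6)*5 = (2*(1/(-3 - 4/15*7/15) + 2) + 6)*5 = (2*(1/(-3 - 28/225) + 2) + 6)*5 = (2*(1/(-703/225) + 2) + 6)*5 = (2*(-225/703 + 2) + 6)*5 = (2*(1181/703) + 6)*5 = (2362/703 + 6)*5 = (6580/703)*5 = 32900/703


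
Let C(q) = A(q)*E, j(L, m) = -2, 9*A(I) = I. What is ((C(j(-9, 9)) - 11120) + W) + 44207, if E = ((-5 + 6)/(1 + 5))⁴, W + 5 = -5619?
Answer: 160164215/5832 ≈ 27463.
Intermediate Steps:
W = -5624 (W = -5 - 5619 = -5624)
A(I) = I/9
E = 1/1296 (E = (1/6)⁴ = (1*(⅙))⁴ = (⅙)⁴ = 1/1296 ≈ 0.00077160)
C(q) = q/11664 (C(q) = (q/9)*(1/1296) = q/11664)
((C(j(-9, 9)) - 11120) + W) + 44207 = (((1/11664)*(-2) - 11120) - 5624) + 44207 = ((-1/5832 - 11120) - 5624) + 44207 = (-64851841/5832 - 5624) + 44207 = -97651009/5832 + 44207 = 160164215/5832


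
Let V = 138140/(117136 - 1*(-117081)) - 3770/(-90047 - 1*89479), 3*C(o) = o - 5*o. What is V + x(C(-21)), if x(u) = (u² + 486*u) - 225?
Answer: 297860140789222/21024020571 ≈ 14168.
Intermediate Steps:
C(o) = -4*o/3 (C(o) = (o - 5*o)/3 = (-4*o)/3 = -4*o/3)
V = 12841359865/21024020571 (V = 138140/(117136 + 117081) - 3770/(-90047 - 89479) = 138140/234217 - 3770/(-179526) = 138140*(1/234217) - 3770*(-1/179526) = 138140/234217 + 1885/89763 = 12841359865/21024020571 ≈ 0.61080)
x(u) = -225 + u² + 486*u
V + x(C(-21)) = 12841359865/21024020571 + (-225 + (-4/3*(-21))² + 486*(-4/3*(-21))) = 12841359865/21024020571 + (-225 + 28² + 486*28) = 12841359865/21024020571 + (-225 + 784 + 13608) = 12841359865/21024020571 + 14167 = 297860140789222/21024020571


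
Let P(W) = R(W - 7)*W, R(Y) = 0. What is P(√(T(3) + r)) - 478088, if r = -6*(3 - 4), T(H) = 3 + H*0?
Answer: -478088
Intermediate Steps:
T(H) = 3 (T(H) = 3 + 0 = 3)
r = 6 (r = -6*(-1) = 6)
P(W) = 0 (P(W) = 0*W = 0)
P(√(T(3) + r)) - 478088 = 0 - 478088 = -478088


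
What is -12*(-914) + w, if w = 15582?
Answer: 26550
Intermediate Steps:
-12*(-914) + w = -12*(-914) + 15582 = 10968 + 15582 = 26550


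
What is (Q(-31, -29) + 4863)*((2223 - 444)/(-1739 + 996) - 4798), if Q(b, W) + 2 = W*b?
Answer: -20544151680/743 ≈ -2.7650e+7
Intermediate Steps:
Q(b, W) = -2 + W*b
(Q(-31, -29) + 4863)*((2223 - 444)/(-1739 + 996) - 4798) = ((-2 - 29*(-31)) + 4863)*((2223 - 444)/(-1739 + 996) - 4798) = ((-2 + 899) + 4863)*(1779/(-743) - 4798) = (897 + 4863)*(1779*(-1/743) - 4798) = 5760*(-1779/743 - 4798) = 5760*(-3566693/743) = -20544151680/743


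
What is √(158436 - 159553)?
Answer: I*√1117 ≈ 33.422*I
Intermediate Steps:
√(158436 - 159553) = √(-1117) = I*√1117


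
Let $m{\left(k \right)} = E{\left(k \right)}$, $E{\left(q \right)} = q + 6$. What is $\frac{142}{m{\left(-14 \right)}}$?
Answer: $- \frac{71}{4} \approx -17.75$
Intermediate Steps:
$E{\left(q \right)} = 6 + q$
$m{\left(k \right)} = 6 + k$
$\frac{142}{m{\left(-14 \right)}} = \frac{142}{6 - 14} = \frac{142}{-8} = 142 \left(- \frac{1}{8}\right) = - \frac{71}{4}$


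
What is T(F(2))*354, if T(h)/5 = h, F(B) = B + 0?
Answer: 3540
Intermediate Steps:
F(B) = B
T(h) = 5*h
T(F(2))*354 = (5*2)*354 = 10*354 = 3540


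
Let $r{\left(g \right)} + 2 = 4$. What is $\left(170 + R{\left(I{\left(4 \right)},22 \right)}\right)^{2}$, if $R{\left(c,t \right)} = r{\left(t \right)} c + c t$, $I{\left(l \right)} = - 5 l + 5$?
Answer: $36100$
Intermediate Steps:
$r{\left(g \right)} = 2$ ($r{\left(g \right)} = -2 + 4 = 2$)
$I{\left(l \right)} = 5 - 5 l$
$R{\left(c,t \right)} = 2 c + c t$
$\left(170 + R{\left(I{\left(4 \right)},22 \right)}\right)^{2} = \left(170 + \left(5 - 20\right) \left(2 + 22\right)\right)^{2} = \left(170 + \left(5 - 20\right) 24\right)^{2} = \left(170 - 360\right)^{2} = \left(-190\right)^{2} = 36100$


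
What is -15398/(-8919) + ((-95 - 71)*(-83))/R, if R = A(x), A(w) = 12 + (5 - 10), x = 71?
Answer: 122993768/62433 ≈ 1970.0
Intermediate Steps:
A(w) = 7 (A(w) = 12 - 5 = 7)
R = 7
-15398/(-8919) + ((-95 - 71)*(-83))/R = -15398/(-8919) + ((-95 - 71)*(-83))/7 = -15398*(-1/8919) - 166*(-83)*(⅐) = 15398/8919 + 13778*(⅐) = 15398/8919 + 13778/7 = 122993768/62433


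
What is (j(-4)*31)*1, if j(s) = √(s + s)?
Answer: 62*I*√2 ≈ 87.681*I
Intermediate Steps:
j(s) = √2*√s (j(s) = √(2*s) = √2*√s)
(j(-4)*31)*1 = ((√2*√(-4))*31)*1 = ((√2*(2*I))*31)*1 = ((2*I*√2)*31)*1 = (62*I*√2)*1 = 62*I*√2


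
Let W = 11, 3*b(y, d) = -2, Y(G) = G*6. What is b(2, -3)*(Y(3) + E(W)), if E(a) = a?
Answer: -58/3 ≈ -19.333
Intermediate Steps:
Y(G) = 6*G
b(y, d) = -⅔ (b(y, d) = (⅓)*(-2) = -⅔)
b(2, -3)*(Y(3) + E(W)) = -2*(6*3 + 11)/3 = -2*(18 + 11)/3 = -⅔*29 = -58/3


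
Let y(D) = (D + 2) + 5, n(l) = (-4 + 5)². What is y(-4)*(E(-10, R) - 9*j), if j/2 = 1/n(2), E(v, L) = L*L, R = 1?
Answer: -51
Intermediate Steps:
n(l) = 1 (n(l) = 1² = 1)
E(v, L) = L²
j = 2 (j = 2/1 = 2*1 = 2)
y(D) = 7 + D (y(D) = (2 + D) + 5 = 7 + D)
y(-4)*(E(-10, R) - 9*j) = (7 - 4)*(1² - 9*2) = 3*(1 - 18) = 3*(-17) = -51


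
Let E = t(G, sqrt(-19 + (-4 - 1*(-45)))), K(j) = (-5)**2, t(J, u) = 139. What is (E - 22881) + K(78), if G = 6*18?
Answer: -22717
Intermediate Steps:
G = 108
K(j) = 25
E = 139
(E - 22881) + K(78) = (139 - 22881) + 25 = -22742 + 25 = -22717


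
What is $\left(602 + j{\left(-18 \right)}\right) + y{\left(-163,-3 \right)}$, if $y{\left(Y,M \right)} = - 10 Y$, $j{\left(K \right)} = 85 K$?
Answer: $702$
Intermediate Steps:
$\left(602 + j{\left(-18 \right)}\right) + y{\left(-163,-3 \right)} = \left(602 + 85 \left(-18\right)\right) - -1630 = \left(602 - 1530\right) + 1630 = -928 + 1630 = 702$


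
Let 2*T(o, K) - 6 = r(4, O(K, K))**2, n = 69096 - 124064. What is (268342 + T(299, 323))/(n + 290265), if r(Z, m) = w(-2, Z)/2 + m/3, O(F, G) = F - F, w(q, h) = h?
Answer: 268347/235297 ≈ 1.1405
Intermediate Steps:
O(F, G) = 0
r(Z, m) = Z/2 + m/3
n = -54968
T(o, K) = 5 (T(o, K) = 3 + ((1/2)*4 + (1/3)*0)**2/2 = 3 + (2 + 0)**2/2 = 3 + (1/2)*2**2 = 3 + (1/2)*4 = 3 + 2 = 5)
(268342 + T(299, 323))/(n + 290265) = (268342 + 5)/(-54968 + 290265) = 268347/235297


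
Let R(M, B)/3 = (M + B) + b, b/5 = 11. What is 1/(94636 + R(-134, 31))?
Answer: 1/94492 ≈ 1.0583e-5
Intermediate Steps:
b = 55 (b = 5*11 = 55)
R(M, B) = 165 + 3*B + 3*M (R(M, B) = 3*((M + B) + 55) = 3*((B + M) + 55) = 3*(55 + B + M) = 165 + 3*B + 3*M)
1/(94636 + R(-134, 31)) = 1/(94636 + (165 + 3*31 + 3*(-134))) = 1/(94636 + (165 + 93 - 402)) = 1/(94636 - 144) = 1/94492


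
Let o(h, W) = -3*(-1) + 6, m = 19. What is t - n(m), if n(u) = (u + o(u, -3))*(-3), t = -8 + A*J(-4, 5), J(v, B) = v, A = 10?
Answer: 36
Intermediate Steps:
t = -48 (t = -8 + 10*(-4) = -8 - 40 = -48)
o(h, W) = 9 (o(h, W) = 3 + 6 = 9)
n(u) = -27 - 3*u (n(u) = (u + 9)*(-3) = (9 + u)*(-3) = -27 - 3*u)
t - n(m) = -48 - (-27 - 3*19) = -48 - (-27 - 57) = -48 - 1*(-84) = -48 + 84 = 36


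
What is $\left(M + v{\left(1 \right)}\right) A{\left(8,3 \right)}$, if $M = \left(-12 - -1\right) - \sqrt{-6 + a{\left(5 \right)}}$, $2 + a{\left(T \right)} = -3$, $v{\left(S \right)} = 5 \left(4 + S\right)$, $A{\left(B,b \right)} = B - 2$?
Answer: $84 - 6 i \sqrt{11} \approx 84.0 - 19.9 i$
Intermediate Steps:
$A{\left(B,b \right)} = -2 + B$
$v{\left(S \right)} = 20 + 5 S$
$a{\left(T \right)} = -5$ ($a{\left(T \right)} = -2 - 3 = -5$)
$M = -11 - i \sqrt{11}$ ($M = \left(-12 - -1\right) - \sqrt{-6 - 5} = \left(-12 + 1\right) - \sqrt{-11} = -11 - i \sqrt{11} \approx -11.0 - 3.3166 i$)
$\left(M + v{\left(1 \right)}\right) A{\left(8,3 \right)} = \left(\left(-11 - i \sqrt{11}\right) + \left(20 + 5 \cdot 1\right)\right) \left(-2 + 8\right) = \left(\left(-11 - i \sqrt{11}\right) + \left(20 + 5\right)\right) 6 = \left(\left(-11 - i \sqrt{11}\right) + 25\right) 6 = \left(14 - i \sqrt{11}\right) 6 = 84 - 6 i \sqrt{11}$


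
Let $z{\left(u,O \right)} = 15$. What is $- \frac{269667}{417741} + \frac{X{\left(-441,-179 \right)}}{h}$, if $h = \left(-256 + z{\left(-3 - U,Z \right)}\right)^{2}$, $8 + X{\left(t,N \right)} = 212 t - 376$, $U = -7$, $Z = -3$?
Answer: $- \frac{18292794381}{8087605007} \approx -2.2618$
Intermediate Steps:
$X{\left(t,N \right)} = -384 + 212 t$ ($X{\left(t,N \right)} = -8 + \left(212 t - 376\right) = -8 + \left(-376 + 212 t\right) = -384 + 212 t$)
$h = 58081$ ($h = \left(-256 + 15\right)^{2} = \left(-241\right)^{2} = 58081$)
$- \frac{269667}{417741} + \frac{X{\left(-441,-179 \right)}}{h} = - \frac{269667}{417741} + \frac{-384 + 212 \left(-441\right)}{58081} = \left(-269667\right) \frac{1}{417741} + \left(-384 - 93492\right) \frac{1}{58081} = - \frac{89889}{139247} - \frac{93876}{58081} = - \frac{18292794381}{8087605007}$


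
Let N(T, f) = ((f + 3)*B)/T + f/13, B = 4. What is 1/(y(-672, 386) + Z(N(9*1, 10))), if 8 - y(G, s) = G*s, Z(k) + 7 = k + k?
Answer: 117/30350513 ≈ 3.8550e-6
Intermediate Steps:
N(T, f) = f/13 + (12 + 4*f)/T (N(T, f) = ((f + 3)*4)/T + f/13 = ((3 + f)*4)/T + f*(1/13) = (12 + 4*f)/T + f/13 = f/13 + (12 + 4*f)/T)
Z(k) = -7 + 2*k (Z(k) = -7 + (k + k) = -7 + 2*k)
y(G, s) = 8 - G*s
1/(y(-672, 386) + Z(N(9*1, 10))) = 1/((8 - 1*(-672)*386) + (-7 + 2*((156 + 52*10 + (9*1)*10)/(13*((9*1)))))) = 1/((8 + 259392) + (-7 + 2*((1/13)*(156 + 520 + 9*10)/9))) = 1/(259400 + (-7 + 2*((1/13)*(1/9)*(156 + 520 + 90)))) = 1/(259400 + (-7 + 2*((1/13)*(1/9)*766))) = 1/(259400 + (-7 + 2*(766/117))) = 1/(259400 + (-7 + 1532/117)) = 1/(259400 + 713/117) = 1/(30350513/117) = 117/30350513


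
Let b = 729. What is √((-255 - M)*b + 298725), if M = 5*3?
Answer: √101895 ≈ 319.21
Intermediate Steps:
M = 15
√((-255 - M)*b + 298725) = √((-255 - 1*15)*729 + 298725) = √((-255 - 15)*729 + 298725) = √(-270*729 + 298725) = √(-196830 + 298725) = √101895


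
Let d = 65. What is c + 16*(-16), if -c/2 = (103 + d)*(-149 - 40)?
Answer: 63248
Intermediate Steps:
c = 63504 (c = -2*(103 + 65)*(-149 - 40) = -336*(-189) = -2*(-31752) = 63504)
c + 16*(-16) = 63504 + 16*(-16) = 63504 - 256 = 63248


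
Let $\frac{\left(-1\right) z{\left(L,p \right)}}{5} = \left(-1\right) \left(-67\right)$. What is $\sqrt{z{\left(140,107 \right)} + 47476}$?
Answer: $\sqrt{47141} \approx 217.12$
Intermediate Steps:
$z{\left(L,p \right)} = -335$ ($z{\left(L,p \right)} = - 5 \left(\left(-1\right) \left(-67\right)\right) = \left(-5\right) 67 = -335$)
$\sqrt{z{\left(140,107 \right)} + 47476} = \sqrt{-335 + 47476} = \sqrt{47141}$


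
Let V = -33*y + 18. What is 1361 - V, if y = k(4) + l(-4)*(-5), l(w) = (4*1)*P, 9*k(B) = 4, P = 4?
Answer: -3847/3 ≈ -1282.3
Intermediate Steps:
k(B) = 4/9 (k(B) = (⅑)*4 = 4/9)
l(w) = 16 (l(w) = (4*1)*4 = 4*4 = 16)
y = -716/9 (y = 4/9 + 16*(-5) = 4/9 - 80 = -716/9 ≈ -79.556)
V = 7930/3 (V = -33*(-716/9) + 18 = 7876/3 + 18 = 7930/3 ≈ 2643.3)
1361 - V = 1361 - 1*7930/3 = 1361 - 7930/3 = -3847/3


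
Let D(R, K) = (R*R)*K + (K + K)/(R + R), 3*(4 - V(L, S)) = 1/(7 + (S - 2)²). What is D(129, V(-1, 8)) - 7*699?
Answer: 1024120937/16641 ≈ 61542.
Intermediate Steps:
V(L, S) = 4 - 1/(3*(7 + (-2 + S)²)) (V(L, S) = 4 - 1/(3*(7 + (S - 2)²)) = 4 - 1/(3*(7 + (-2 + S)²)))
D(R, K) = K/R + K*R² (D(R, K) = R²*K + (2*K)/((2*R)) = K*R² + (2*K)*(1/(2*R)) = K*R² + K/R = K/R + K*R²)
D(129, V(-1, 8)) - 7*699 = ((83 + 12*(-2 + 8)²)/(3*(7 + (-2 + 8)²)))*(1 + 129³)/129 - 7*699 = ((83 + 12*6²)/(3*(7 + 6²)))*(1/129)*(1 + 2146689) - 4893 = ((83 + 12*36)/(3*(7 + 36)))*(1/129)*2146690 - 4893 = ((⅓)*(83 + 432)/43)*(1/129)*2146690 - 4893 = ((⅓)*(1/43)*515)*(1/129)*2146690 - 4893 = (515/129)*(1/129)*2146690 - 4893 = 1105545350/16641 - 4893 = 1024120937/16641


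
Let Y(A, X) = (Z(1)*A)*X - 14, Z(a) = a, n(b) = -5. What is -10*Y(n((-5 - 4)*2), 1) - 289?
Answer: -99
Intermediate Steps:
Y(A, X) = -14 + A*X (Y(A, X) = (1*A)*X - 14 = A*X - 14 = -14 + A*X)
-10*Y(n((-5 - 4)*2), 1) - 289 = -10*(-14 - 5*1) - 289 = -10*(-14 - 5) - 289 = -10*(-19) - 289 = 190 - 289 = -99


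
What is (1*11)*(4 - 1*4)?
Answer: 0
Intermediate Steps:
(1*11)*(4 - 1*4) = 11*(4 - 4) = 11*0 = 0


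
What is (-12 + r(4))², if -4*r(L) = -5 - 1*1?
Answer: 441/4 ≈ 110.25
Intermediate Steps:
r(L) = 3/2 (r(L) = -(-5 - 1*1)/4 = -(-5 - 1)/4 = -¼*(-6) = 3/2)
(-12 + r(4))² = (-12 + 3/2)² = (-21/2)² = 441/4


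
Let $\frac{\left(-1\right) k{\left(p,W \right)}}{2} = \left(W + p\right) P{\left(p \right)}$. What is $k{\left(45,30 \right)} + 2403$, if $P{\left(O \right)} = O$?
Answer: $-4347$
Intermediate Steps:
$k{\left(p,W \right)} = - 2 p \left(W + p\right)$ ($k{\left(p,W \right)} = - 2 \left(W + p\right) p = - 2 p \left(W + p\right)$)
$k{\left(45,30 \right)} + 2403 = \left(-2\right) 45 \left(30 + 45\right) + 2403 = \left(-2\right) 45 \cdot 75 + 2403 = -6750 + 2403 = -4347$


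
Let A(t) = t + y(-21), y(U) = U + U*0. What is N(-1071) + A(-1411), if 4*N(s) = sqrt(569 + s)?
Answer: -1432 + I*sqrt(502)/4 ≈ -1432.0 + 5.6013*I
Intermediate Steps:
y(U) = U (y(U) = U + 0 = U)
N(s) = sqrt(569 + s)/4
A(t) = -21 + t (A(t) = t - 21 = -21 + t)
N(-1071) + A(-1411) = sqrt(569 - 1071)/4 + (-21 - 1411) = sqrt(-502)/4 - 1432 = (I*sqrt(502))/4 - 1432 = I*sqrt(502)/4 - 1432 = -1432 + I*sqrt(502)/4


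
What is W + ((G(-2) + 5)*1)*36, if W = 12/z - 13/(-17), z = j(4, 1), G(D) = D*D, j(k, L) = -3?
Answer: 5453/17 ≈ 320.76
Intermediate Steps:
G(D) = D²
z = -3
W = -55/17 (W = 12/(-3) - 13/(-17) = 12*(-⅓) - 13*(-1/17) = -4 + 13/17 = -55/17 ≈ -3.2353)
W + ((G(-2) + 5)*1)*36 = -55/17 + (((-2)² + 5)*1)*36 = -55/17 + ((4 + 5)*1)*36 = -55/17 + (9*1)*36 = -55/17 + 9*36 = -55/17 + 324 = 5453/17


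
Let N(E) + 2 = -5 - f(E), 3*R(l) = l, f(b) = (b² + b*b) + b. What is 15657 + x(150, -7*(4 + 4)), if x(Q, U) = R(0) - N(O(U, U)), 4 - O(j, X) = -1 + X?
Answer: 23167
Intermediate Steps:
f(b) = b + 2*b² (f(b) = (b² + b²) + b = 2*b² + b = b + 2*b²)
R(l) = l/3
O(j, X) = 5 - X (O(j, X) = 4 - (-1 + X) = 4 + (1 - X) = 5 - X)
N(E) = -7 - E*(1 + 2*E) (N(E) = -2 + (-5 - E*(1 + 2*E)) = -7 - E*(1 + 2*E))
x(Q, U) = 7 + (5 - U)*(11 - 2*U) (x(Q, U) = (⅓)*0 - (-7 - (5 - U)*(1 + 2*(5 - U))) = 0 - (-7 - (5 - U)*(1 + (10 - 2*U))) = 0 - (-7 - (5 - U)*(11 - 2*U)) = 0 + (7 + (5 - U)*(11 - 2*U)) = 7 + (5 - U)*(11 - 2*U))
15657 + x(150, -7*(4 + 4)) = 15657 + (7 + (-11 + 2*(-7*(4 + 4)))*(-5 - 7*(4 + 4))) = 15657 + (7 + (-11 + 2*(-7*8))*(-5 - 7*8)) = 15657 + (7 + (-11 + 2*(-56))*(-5 - 56)) = 15657 + (7 + (-11 - 112)*(-61)) = 15657 + (7 - 123*(-61)) = 15657 + (7 + 7503) = 15657 + 7510 = 23167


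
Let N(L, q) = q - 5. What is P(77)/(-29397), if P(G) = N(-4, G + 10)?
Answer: -2/717 ≈ -0.0027894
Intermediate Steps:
N(L, q) = -5 + q
P(G) = 5 + G (P(G) = -5 + (G + 10) = -5 + (10 + G) = 5 + G)
P(77)/(-29397) = (5 + 77)/(-29397) = 82*(-1/29397) = -2/717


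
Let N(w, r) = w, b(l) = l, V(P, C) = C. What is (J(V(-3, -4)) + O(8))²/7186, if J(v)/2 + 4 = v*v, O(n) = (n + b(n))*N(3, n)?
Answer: 2592/3593 ≈ 0.72140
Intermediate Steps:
O(n) = 6*n (O(n) = (n + n)*3 = (2*n)*3 = 6*n)
J(v) = -8 + 2*v² (J(v) = -8 + 2*(v*v) = -8 + 2*v²)
(J(V(-3, -4)) + O(8))²/7186 = ((-8 + 2*(-4)²) + 6*8)²/7186 = ((-8 + 2*16) + 48)²*(1/7186) = ((-8 + 32) + 48)²*(1/7186) = (24 + 48)²*(1/7186) = 72²*(1/7186) = 5184*(1/7186) = 2592/3593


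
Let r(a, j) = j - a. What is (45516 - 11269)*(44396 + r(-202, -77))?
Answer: 1524710687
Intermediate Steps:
(45516 - 11269)*(44396 + r(-202, -77)) = (45516 - 11269)*(44396 + (-77 - 1*(-202))) = 34247*(44396 + (-77 + 202)) = 34247*(44396 + 125) = 34247*44521 = 1524710687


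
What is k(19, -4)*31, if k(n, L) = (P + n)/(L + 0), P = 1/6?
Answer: -3565/24 ≈ -148.54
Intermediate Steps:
P = ⅙ ≈ 0.16667
k(n, L) = (⅙ + n)/L (k(n, L) = (⅙ + n)/(L + 0) = (⅙ + n)/L)
k(19, -4)*31 = ((⅙ + 19)/(-4))*31 = -¼*115/6*31 = -115/24*31 = -3565/24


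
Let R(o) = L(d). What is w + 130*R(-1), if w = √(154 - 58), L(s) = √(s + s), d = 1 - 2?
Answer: 4*√6 + 130*I*√2 ≈ 9.798 + 183.85*I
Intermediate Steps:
d = -1
L(s) = √2*√s (L(s) = √(2*s) = √2*√s)
R(o) = I*√2 (R(o) = √2*√(-1) = √2*I = I*√2)
w = 4*√6 (w = √96 = 4*√6 ≈ 9.7980)
w + 130*R(-1) = 4*√6 + 130*(I*√2) = 4*√6 + 130*I*√2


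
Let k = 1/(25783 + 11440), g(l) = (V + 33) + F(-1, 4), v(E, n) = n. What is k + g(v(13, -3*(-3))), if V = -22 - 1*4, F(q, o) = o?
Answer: 409454/37223 ≈ 11.000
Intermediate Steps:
V = -26 (V = -22 - 4 = -26)
g(l) = 11 (g(l) = (-26 + 33) + 4 = 7 + 4 = 11)
k = 1/37223 ≈ 2.6865e-5
k + g(v(13, -3*(-3))) = 1/37223 + 11 = 409454/37223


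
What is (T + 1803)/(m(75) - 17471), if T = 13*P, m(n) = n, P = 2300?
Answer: -31703/17396 ≈ -1.8224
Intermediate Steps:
T = 29900 (T = 13*2300 = 29900)
(T + 1803)/(m(75) - 17471) = (29900 + 1803)/(75 - 17471) = 31703/(-17396) = 31703*(-1/17396) = -31703/17396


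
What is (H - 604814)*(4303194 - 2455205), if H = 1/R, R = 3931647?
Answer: -4394361037651500773/3931647 ≈ -1.1177e+12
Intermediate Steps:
H = 1/3931647 ≈ 2.5435e-7
(H - 604814)*(4303194 - 2455205) = (1/3931647 - 604814)*(4303194 - 2455205) = -2377915148657/3931647*1847989 = -4394361037651500773/3931647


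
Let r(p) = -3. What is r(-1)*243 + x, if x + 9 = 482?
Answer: -256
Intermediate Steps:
x = 473 (x = -9 + 482 = 473)
r(-1)*243 + x = -3*243 + 473 = -729 + 473 = -256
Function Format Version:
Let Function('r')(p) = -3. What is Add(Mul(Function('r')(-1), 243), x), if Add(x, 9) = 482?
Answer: -256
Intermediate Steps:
x = 473 (x = Add(-9, 482) = 473)
Add(Mul(Function('r')(-1), 243), x) = Add(Mul(-3, 243), 473) = Add(-729, 473) = -256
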